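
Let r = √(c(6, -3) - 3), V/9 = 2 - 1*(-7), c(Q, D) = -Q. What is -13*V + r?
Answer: -1053 + 3*I ≈ -1053.0 + 3.0*I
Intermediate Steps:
V = 81 (V = 9*(2 - 1*(-7)) = 9*(2 + 7) = 9*9 = 81)
r = 3*I (r = √(-1*6 - 3) = √(-6 - 3) = √(-9) = 3*I ≈ 3.0*I)
-13*V + r = -13*81 + 3*I = -1053 + 3*I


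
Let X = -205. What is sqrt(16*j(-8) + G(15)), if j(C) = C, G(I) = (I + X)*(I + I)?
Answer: 2*I*sqrt(1457) ≈ 76.341*I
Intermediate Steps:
G(I) = 2*I*(-205 + I) (G(I) = (I - 205)*(I + I) = (-205 + I)*(2*I) = 2*I*(-205 + I))
sqrt(16*j(-8) + G(15)) = sqrt(16*(-8) + 2*15*(-205 + 15)) = sqrt(-128 + 2*15*(-190)) = sqrt(-128 - 5700) = sqrt(-5828) = 2*I*sqrt(1457)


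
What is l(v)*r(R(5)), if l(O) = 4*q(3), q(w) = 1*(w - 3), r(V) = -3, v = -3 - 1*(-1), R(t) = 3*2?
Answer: 0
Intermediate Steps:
R(t) = 6
v = -2 (v = -3 + 1 = -2)
q(w) = -3 + w (q(w) = 1*(-3 + w) = -3 + w)
l(O) = 0 (l(O) = 4*(-3 + 3) = 4*0 = 0)
l(v)*r(R(5)) = 0*(-3) = 0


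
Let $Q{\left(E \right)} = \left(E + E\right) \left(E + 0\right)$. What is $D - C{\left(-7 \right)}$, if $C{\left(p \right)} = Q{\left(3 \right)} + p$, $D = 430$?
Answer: $419$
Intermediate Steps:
$Q{\left(E \right)} = 2 E^{2}$ ($Q{\left(E \right)} = 2 E E = 2 E^{2}$)
$C{\left(p \right)} = 18 + p$ ($C{\left(p \right)} = 2 \cdot 3^{2} + p = 2 \cdot 9 + p = 18 + p$)
$D - C{\left(-7 \right)} = 430 - \left(18 - 7\right) = 430 - 11 = 419$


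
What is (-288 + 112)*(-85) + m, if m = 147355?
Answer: 162315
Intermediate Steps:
(-288 + 112)*(-85) + m = (-288 + 112)*(-85) + 147355 = -176*(-85) + 147355 = 14960 + 147355 = 162315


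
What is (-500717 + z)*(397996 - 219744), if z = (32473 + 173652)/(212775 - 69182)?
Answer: -12816185120982112/143593 ≈ -8.9253e+10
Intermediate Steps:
z = 206125/143593 ≈ 1.4355
(-500717 + z)*(397996 - 219744) = (-500717 + 206125/143593)*(397996 - 219744) = -71899250056/143593*178252 = -12816185120982112/143593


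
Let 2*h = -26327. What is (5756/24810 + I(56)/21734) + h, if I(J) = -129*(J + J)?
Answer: -3549131466133/269610270 ≈ -13164.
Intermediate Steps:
h = -26327/2 (h = (½)*(-26327) = -26327/2 ≈ -13164.)
I(J) = -258*J
(5756/24810 + I(56)/21734) + h = (5756/24810 - 258*56/21734) - 26327/2 = (5756*(1/24810) - 14448*1/21734) - 26327/2 = (2878/12405 - 7224/10867) - 26327/2 = -58338494/134805135 - 26327/2 = -3549131466133/269610270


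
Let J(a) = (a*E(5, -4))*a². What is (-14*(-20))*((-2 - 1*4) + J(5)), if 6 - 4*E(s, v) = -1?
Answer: 59570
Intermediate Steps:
E(s, v) = 7/4 (E(s, v) = 3/2 - ¼*(-1) = 3/2 + ¼ = 7/4)
J(a) = 7*a³/4 (J(a) = (a*(7/4))*a² = (7*a/4)*a² = 7*a³/4)
(-14*(-20))*((-2 - 1*4) + J(5)) = (-14*(-20))*((-2 - 1*4) + (7/4)*5³) = 280*((-2 - 4) + (7/4)*125) = 280*(-6 + 875/4) = 280*(851/4) = 59570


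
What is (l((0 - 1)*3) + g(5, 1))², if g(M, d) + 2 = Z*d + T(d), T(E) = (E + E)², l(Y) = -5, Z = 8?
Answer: 25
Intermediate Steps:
T(E) = 4*E² (T(E) = (2*E)² = 4*E²)
g(M, d) = -2 + 4*d² + 8*d (g(M, d) = -2 + (8*d + 4*d²) = -2 + (4*d² + 8*d) = -2 + 4*d² + 8*d)
(l((0 - 1)*3) + g(5, 1))² = (-5 + (-2 + 4*1² + 8*1))² = (-5 + (-2 + 4*1 + 8))² = (-5 + (-2 + 4 + 8))² = (-5 + 10)² = 5² = 25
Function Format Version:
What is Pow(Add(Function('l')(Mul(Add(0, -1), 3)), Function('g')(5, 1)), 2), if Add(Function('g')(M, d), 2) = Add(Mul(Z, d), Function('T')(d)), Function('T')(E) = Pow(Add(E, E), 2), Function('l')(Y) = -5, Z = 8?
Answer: 25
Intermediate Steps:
Function('T')(E) = Mul(4, Pow(E, 2)) (Function('T')(E) = Pow(Mul(2, E), 2) = Mul(4, Pow(E, 2)))
Function('g')(M, d) = Add(-2, Mul(4, Pow(d, 2)), Mul(8, d)) (Function('g')(M, d) = Add(-2, Add(Mul(8, d), Mul(4, Pow(d, 2)))) = Add(-2, Add(Mul(4, Pow(d, 2)), Mul(8, d))) = Add(-2, Mul(4, Pow(d, 2)), Mul(8, d)))
Pow(Add(Function('l')(Mul(Add(0, -1), 3)), Function('g')(5, 1)), 2) = Pow(Add(-5, Add(-2, Mul(4, Pow(1, 2)), Mul(8, 1))), 2) = Pow(Add(-5, Add(-2, Mul(4, 1), 8)), 2) = Pow(Add(-5, Add(-2, 4, 8)), 2) = Pow(Add(-5, 10), 2) = Pow(5, 2) = 25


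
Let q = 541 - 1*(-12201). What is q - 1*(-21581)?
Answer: 34323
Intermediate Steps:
q = 12742 (q = 541 + 12201 = 12742)
q - 1*(-21581) = 12742 - 1*(-21581) = 12742 + 21581 = 34323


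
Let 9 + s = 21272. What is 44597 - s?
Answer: 23334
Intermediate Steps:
s = 21263 (s = -9 + 21272 = 21263)
44597 - s = 44597 - 1*21263 = 44597 - 21263 = 23334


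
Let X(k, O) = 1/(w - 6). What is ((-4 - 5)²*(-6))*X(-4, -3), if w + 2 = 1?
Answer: 486/7 ≈ 69.429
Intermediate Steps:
w = -1 (w = -2 + 1 = -1)
X(k, O) = -⅐ (X(k, O) = 1/(-1 - 6) = 1/(-7) = -⅐)
((-4 - 5)²*(-6))*X(-4, -3) = ((-4 - 5)²*(-6))*(-⅐) = ((-9)²*(-6))*(-⅐) = (81*(-6))*(-⅐) = -486*(-⅐) = 486/7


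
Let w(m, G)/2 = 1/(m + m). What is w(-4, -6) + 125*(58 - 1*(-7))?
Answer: 32499/4 ≈ 8124.8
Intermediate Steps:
w(m, G) = 1/m (w(m, G) = 2/(m + m) = 2/((2*m)) = 2*(1/(2*m)) = 1/m)
w(-4, -6) + 125*(58 - 1*(-7)) = 1/(-4) + 125*(58 - 1*(-7)) = -¼ + 125*(58 + 7) = -¼ + 125*65 = -¼ + 8125 = 32499/4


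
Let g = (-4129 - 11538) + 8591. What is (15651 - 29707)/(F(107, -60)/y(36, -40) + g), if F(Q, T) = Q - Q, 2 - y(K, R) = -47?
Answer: 3514/1769 ≈ 1.9864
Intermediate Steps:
y(K, R) = 49 (y(K, R) = 2 - 1*(-47) = 2 + 47 = 49)
g = -7076 (g = -15667 + 8591 = -7076)
F(Q, T) = 0
(15651 - 29707)/(F(107, -60)/y(36, -40) + g) = (15651 - 29707)/(0/49 - 7076) = -14056/(0*(1/49) - 7076) = -14056/(0 - 7076) = -14056/(-7076) = -14056*(-1/7076) = 3514/1769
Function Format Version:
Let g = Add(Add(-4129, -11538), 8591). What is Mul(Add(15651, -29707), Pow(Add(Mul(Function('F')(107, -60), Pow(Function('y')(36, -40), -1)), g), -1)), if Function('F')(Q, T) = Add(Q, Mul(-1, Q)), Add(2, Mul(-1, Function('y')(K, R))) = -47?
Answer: Rational(3514, 1769) ≈ 1.9864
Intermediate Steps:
Function('y')(K, R) = 49 (Function('y')(K, R) = Add(2, Mul(-1, -47)) = Add(2, 47) = 49)
g = -7076 (g = Add(-15667, 8591) = -7076)
Function('F')(Q, T) = 0
Mul(Add(15651, -29707), Pow(Add(Mul(Function('F')(107, -60), Pow(Function('y')(36, -40), -1)), g), -1)) = Mul(Add(15651, -29707), Pow(Add(Mul(0, Pow(49, -1)), -7076), -1)) = Mul(-14056, Pow(Add(Mul(0, Rational(1, 49)), -7076), -1)) = Mul(-14056, Pow(Add(0, -7076), -1)) = Mul(-14056, Pow(-7076, -1)) = Mul(-14056, Rational(-1, 7076)) = Rational(3514, 1769)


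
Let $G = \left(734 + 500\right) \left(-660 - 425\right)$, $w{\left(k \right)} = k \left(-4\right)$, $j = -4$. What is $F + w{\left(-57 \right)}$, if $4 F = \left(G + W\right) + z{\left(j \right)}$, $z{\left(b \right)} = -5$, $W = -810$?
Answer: $- \frac{1338793}{4} \approx -3.347 \cdot 10^{5}$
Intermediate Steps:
$w{\left(k \right)} = - 4 k$
$G = -1338890$ ($G = 1234 \left(-1085\right) = -1338890$)
$F = - \frac{1339705}{4}$ ($F = \frac{\left(-1338890 - 810\right) - 5}{4} = \frac{-1339700 - 5}{4} = \frac{1}{4} \left(-1339705\right) = - \frac{1339705}{4} \approx -3.3493 \cdot 10^{5}$)
$F + w{\left(-57 \right)} = - \frac{1339705}{4} - -228 = - \frac{1339705}{4} + 228 = - \frac{1338793}{4}$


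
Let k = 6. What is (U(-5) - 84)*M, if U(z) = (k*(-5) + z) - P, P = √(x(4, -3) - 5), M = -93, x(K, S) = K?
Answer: 11067 + 93*I ≈ 11067.0 + 93.0*I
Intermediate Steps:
P = I (P = √(4 - 5) = √(-1) = I ≈ 1.0*I)
U(z) = -30 + z - I (U(z) = (6*(-5) + z) - I = (-30 + z) - I = -30 + z - I)
(U(-5) - 84)*M = ((-30 - 5 - I) - 84)*(-93) = ((-35 - I) - 84)*(-93) = (-119 - I)*(-93) = 11067 + 93*I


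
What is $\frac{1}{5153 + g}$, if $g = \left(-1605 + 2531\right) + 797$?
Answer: $\frac{1}{6876} \approx 0.00014543$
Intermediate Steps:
$g = 1723$ ($g = 926 + 797 = 1723$)
$\frac{1}{5153 + g} = \frac{1}{5153 + 1723} = \frac{1}{6876}$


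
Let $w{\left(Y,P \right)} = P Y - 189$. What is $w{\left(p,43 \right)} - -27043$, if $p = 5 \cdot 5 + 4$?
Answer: $28101$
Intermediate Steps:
$p = 29$ ($p = 25 + 4 = 29$)
$w{\left(Y,P \right)} = -189 + P Y$
$w{\left(p,43 \right)} - -27043 = \left(-189 + 43 \cdot 29\right) - -27043 = \left(-189 + 1247\right) + 27043 = 1058 + 27043 = 28101$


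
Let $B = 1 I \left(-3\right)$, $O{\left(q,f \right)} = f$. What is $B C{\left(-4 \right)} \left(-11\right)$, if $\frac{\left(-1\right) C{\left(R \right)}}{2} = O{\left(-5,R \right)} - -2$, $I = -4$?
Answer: $-528$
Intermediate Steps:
$B = 12$ ($B = 1 \left(-4\right) \left(-3\right) = \left(-4\right) \left(-3\right) = 12$)
$C{\left(R \right)} = -4 - 2 R$ ($C{\left(R \right)} = - 2 \left(R - -2\right) = - 2 \left(R + 2\right) = - 2 \left(2 + R\right) = -4 - 2 R$)
$B C{\left(-4 \right)} \left(-11\right) = 12 \left(-4 - -8\right) \left(-11\right) = 12 \left(-4 + 8\right) \left(-11\right) = 12 \cdot 4 \left(-11\right) = 48 \left(-11\right) = -528$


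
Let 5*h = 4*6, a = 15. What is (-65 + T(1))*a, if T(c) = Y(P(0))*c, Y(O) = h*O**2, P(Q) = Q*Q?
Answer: -975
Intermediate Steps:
h = 24/5 (h = (4*6)/5 = (1/5)*24 = 24/5 ≈ 4.8000)
P(Q) = Q**2
Y(O) = 24*O**2/5
T(c) = 0 (T(c) = (24*(0**2)**2/5)*c = ((24/5)*0**2)*c = ((24/5)*0)*c = 0*c = 0)
(-65 + T(1))*a = (-65 + 0)*15 = -65*15 = -975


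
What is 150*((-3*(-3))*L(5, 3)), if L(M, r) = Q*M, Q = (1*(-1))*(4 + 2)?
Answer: -40500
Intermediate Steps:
Q = -6 (Q = -1*6 = -6)
L(M, r) = -6*M
150*((-3*(-3))*L(5, 3)) = 150*((-3*(-3))*(-6*5)) = 150*(9*(-30)) = 150*(-270) = -40500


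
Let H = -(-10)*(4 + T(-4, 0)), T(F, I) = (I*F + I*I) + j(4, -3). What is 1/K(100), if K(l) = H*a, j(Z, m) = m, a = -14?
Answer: -1/140 ≈ -0.0071429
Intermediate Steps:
T(F, I) = -3 + I² + F*I (T(F, I) = (I*F + I*I) - 3 = (F*I + I²) - 3 = (I² + F*I) - 3 = -3 + I² + F*I)
H = 10 (H = -(-10)*(4 + (-3 + 0² - 4*0)) = -(-10)*(4 + (-3 + 0 + 0)) = -(-10)*(4 - 3) = -(-10) = -5*(-2) = 10)
K(l) = -140 (K(l) = 10*(-14) = -140)
1/K(100) = 1/(-140) = -1/140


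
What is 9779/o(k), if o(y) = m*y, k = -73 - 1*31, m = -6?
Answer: 9779/624 ≈ 15.671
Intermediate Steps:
k = -104 (k = -73 - 31 = -104)
o(y) = -6*y
9779/o(k) = 9779/((-6*(-104))) = 9779/624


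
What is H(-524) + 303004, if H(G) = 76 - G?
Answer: 303604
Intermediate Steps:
H(-524) + 303004 = (76 - 1*(-524)) + 303004 = (76 + 524) + 303004 = 600 + 303004 = 303604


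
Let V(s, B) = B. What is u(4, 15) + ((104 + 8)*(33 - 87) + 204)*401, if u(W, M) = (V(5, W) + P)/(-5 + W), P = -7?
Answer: -2343441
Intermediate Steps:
u(W, M) = (-7 + W)/(-5 + W) (u(W, M) = (W - 7)/(-5 + W) = (-7 + W)/(-5 + W))
u(4, 15) + ((104 + 8)*(33 - 87) + 204)*401 = (-7 + 4)/(-5 + 4) + ((104 + 8)*(33 - 87) + 204)*401 = -3/(-1) + (112*(-54) + 204)*401 = -1*(-3) + (-6048 + 204)*401 = 3 - 5844*401 = 3 - 2343444 = -2343441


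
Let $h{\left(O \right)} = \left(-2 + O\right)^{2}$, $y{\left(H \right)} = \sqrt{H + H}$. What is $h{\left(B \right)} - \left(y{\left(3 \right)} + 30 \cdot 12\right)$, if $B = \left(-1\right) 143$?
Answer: $20665 - \sqrt{6} \approx 20663.0$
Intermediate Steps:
$y{\left(H \right)} = \sqrt{2} \sqrt{H}$ ($y{\left(H \right)} = \sqrt{2 H} = \sqrt{2} \sqrt{H}$)
$B = -143$
$h{\left(B \right)} - \left(y{\left(3 \right)} + 30 \cdot 12\right) = \left(-2 - 143\right)^{2} - \left(\sqrt{2} \sqrt{3} + 30 \cdot 12\right) = \left(-145\right)^{2} - \left(\sqrt{6} + 360\right) = 21025 - \left(360 + \sqrt{6}\right) = 20665 - \sqrt{6}$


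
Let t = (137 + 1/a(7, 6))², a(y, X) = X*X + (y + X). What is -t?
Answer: -45077796/2401 ≈ -18775.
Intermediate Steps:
a(y, X) = X + y + X² (a(y, X) = X² + (X + y) = X + y + X²)
t = 45077796/2401 (t = (137 + 1/(6 + 7 + 6²))² = (137 + 1/(6 + 7 + 36))² = (137 + 1/49)² = (6714/49)² = 45077796/2401 ≈ 18775.)
-t = -1*45077796/2401 = -45077796/2401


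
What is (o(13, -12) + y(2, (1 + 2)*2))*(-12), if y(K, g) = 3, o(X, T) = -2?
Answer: -12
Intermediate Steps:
(o(13, -12) + y(2, (1 + 2)*2))*(-12) = (-2 + 3)*(-12) = 1*(-12) = -12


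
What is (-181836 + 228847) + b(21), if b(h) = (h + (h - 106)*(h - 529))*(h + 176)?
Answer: 8557608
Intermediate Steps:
b(h) = (176 + h)*(h + (-529 + h)*(-106 + h)) (b(h) = (h + (-106 + h)*(-529 + h))*(176 + h) = (h + (-529 + h)*(-106 + h))*(176 + h) = (176 + h)*(h + (-529 + h)*(-106 + h)))
(-181836 + 228847) + b(21) = (-181836 + 228847) + (9869024 + 21³ - 55510*21 - 458*21²) = 47011 + (9869024 + 9261 - 1165710 - 458*441) = 47011 + (9869024 + 9261 - 1165710 - 201978) = 47011 + 8510597 = 8557608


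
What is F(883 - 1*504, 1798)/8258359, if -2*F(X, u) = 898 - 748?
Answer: -75/8258359 ≈ -9.0817e-6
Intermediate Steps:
F(X, u) = -75 (F(X, u) = -(898 - 748)/2 = -½*150 = -75)
F(883 - 1*504, 1798)/8258359 = -75/8258359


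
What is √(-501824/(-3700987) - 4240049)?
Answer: I*√58077241553166393993/3700987 ≈ 2059.1*I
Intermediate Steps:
√(-501824/(-3700987) - 4240049) = √(-501824*(-1/3700987) - 4240049) = √(501824/3700987 - 4240049) = √(-15692365726539/3700987) = I*√58077241553166393993/3700987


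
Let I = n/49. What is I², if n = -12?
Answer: 144/2401 ≈ 0.059975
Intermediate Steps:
I = -12/49 ≈ -0.24490
I² = (-12/49)² = 144/2401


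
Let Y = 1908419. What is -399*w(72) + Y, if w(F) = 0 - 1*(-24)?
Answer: 1898843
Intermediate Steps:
w(F) = 24 (w(F) = 0 + 24 = 24)
-399*w(72) + Y = -399*24 + 1908419 = -9576 + 1908419 = 1898843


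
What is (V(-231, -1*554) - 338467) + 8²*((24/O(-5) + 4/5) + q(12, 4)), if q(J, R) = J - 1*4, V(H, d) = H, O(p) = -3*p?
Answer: -1690162/5 ≈ -3.3803e+5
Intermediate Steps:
q(J, R) = -4 + J (q(J, R) = J - 4 = -4 + J)
(V(-231, -1*554) - 338467) + 8²*((24/O(-5) + 4/5) + q(12, 4)) = (-231 - 338467) + 8²*((24/((-3*(-5))) + 4/5) + (-4 + 12)) = -338698 + 64*((24/15 + 4*(⅕)) + 8) = -338698 + 64*((24*(1/15) + ⅘) + 8) = -338698 + 64*((8/5 + ⅘) + 8) = -338698 + 64*(12/5 + 8) = -338698 + 64*(52/5) = -338698 + 3328/5 = -1690162/5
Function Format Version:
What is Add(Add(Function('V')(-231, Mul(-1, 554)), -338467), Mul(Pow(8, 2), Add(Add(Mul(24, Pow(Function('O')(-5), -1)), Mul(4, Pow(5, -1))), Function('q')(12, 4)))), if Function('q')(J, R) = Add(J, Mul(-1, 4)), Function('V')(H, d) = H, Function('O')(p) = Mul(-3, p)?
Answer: Rational(-1690162, 5) ≈ -3.3803e+5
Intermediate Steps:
Function('q')(J, R) = Add(-4, J) (Function('q')(J, R) = Add(J, -4) = Add(-4, J))
Add(Add(Function('V')(-231, Mul(-1, 554)), -338467), Mul(Pow(8, 2), Add(Add(Mul(24, Pow(Function('O')(-5), -1)), Mul(4, Pow(5, -1))), Function('q')(12, 4)))) = Add(Add(-231, -338467), Mul(Pow(8, 2), Add(Add(Mul(24, Pow(Mul(-3, -5), -1)), Mul(4, Pow(5, -1))), Add(-4, 12)))) = Add(-338698, Mul(64, Add(Add(Mul(24, Pow(15, -1)), Mul(4, Rational(1, 5))), 8))) = Add(-338698, Mul(64, Add(Add(Mul(24, Rational(1, 15)), Rational(4, 5)), 8))) = Add(-338698, Mul(64, Add(Add(Rational(8, 5), Rational(4, 5)), 8))) = Add(-338698, Mul(64, Add(Rational(12, 5), 8))) = Add(-338698, Mul(64, Rational(52, 5))) = Add(-338698, Rational(3328, 5)) = Rational(-1690162, 5)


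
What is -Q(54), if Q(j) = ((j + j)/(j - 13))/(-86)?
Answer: 54/1763 ≈ 0.030630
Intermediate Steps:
Q(j) = -j/(43*(-13 + j)) (Q(j) = ((2*j)/(-13 + j))*(-1/86) = (2*j/(-13 + j))*(-1/86) = -j/(43*(-13 + j)))
-Q(54) = -(-1)*54/(-559 + 43*54) = -(-1)*54/(-559 + 2322) = -(-1)*54/1763 = -1*(-54/1763) = 54/1763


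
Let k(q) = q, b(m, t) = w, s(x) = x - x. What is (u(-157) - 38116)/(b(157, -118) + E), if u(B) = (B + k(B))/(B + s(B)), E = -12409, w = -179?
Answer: 19057/6294 ≈ 3.0278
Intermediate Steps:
s(x) = 0
b(m, t) = -179
u(B) = 2 (u(B) = (B + B)/(B + 0) = (2*B)/B = 2)
(u(-157) - 38116)/(b(157, -118) + E) = (2 - 38116)/(-179 - 12409) = -38114/(-12588) = -38114*(-1/12588) = 19057/6294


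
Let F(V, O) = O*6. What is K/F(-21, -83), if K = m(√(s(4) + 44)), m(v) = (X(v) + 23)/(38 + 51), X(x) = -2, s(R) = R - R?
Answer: -7/14774 ≈ -0.00047381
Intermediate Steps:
s(R) = 0
F(V, O) = 6*O
m(v) = 21/89 (m(v) = (-2 + 23)/(38 + 51) = 21/89)
K = 21/89 ≈ 0.23595
K/F(-21, -83) = 21/(89*((6*(-83)))) = (21/89)/(-498) = (21/89)*(-1/498) = -7/14774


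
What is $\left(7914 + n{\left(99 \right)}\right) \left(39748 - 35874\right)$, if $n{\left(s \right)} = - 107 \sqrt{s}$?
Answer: $30658836 - 1243554 \sqrt{11} \approx 2.6534 \cdot 10^{7}$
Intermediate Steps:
$\left(7914 + n{\left(99 \right)}\right) \left(39748 - 35874\right) = \left(7914 - 107 \sqrt{99}\right) \left(39748 - 35874\right) = \left(7914 - 107 \cdot 3 \sqrt{11}\right) 3874 = \left(7914 - 321 \sqrt{11}\right) 3874 = 30658836 - 1243554 \sqrt{11}$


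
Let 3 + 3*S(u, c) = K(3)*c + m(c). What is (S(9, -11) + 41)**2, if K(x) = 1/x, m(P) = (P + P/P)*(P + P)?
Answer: 1018081/81 ≈ 12569.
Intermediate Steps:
m(P) = 2*P*(1 + P) (m(P) = (P + 1)*(2*P) = (1 + P)*(2*P) = 2*P*(1 + P))
S(u, c) = -1 + c/9 + 2*c*(1 + c)/3 (S(u, c) = -1 + (c/3 + 2*c*(1 + c))/3 = -1 + (c/9 + 2*c*(1 + c)/3) = -1 + c/9 + 2*c*(1 + c)/3)
(S(9, -11) + 41)**2 = ((-1 + (1/9)*(-11) + (2/3)*(-11)*(1 - 11)) + 41)**2 = ((-1 - 11/9 + (2/3)*(-11)*(-10)) + 41)**2 = ((-1 - 11/9 + 220/3) + 41)**2 = (640/9 + 41)**2 = (1009/9)**2 = 1018081/81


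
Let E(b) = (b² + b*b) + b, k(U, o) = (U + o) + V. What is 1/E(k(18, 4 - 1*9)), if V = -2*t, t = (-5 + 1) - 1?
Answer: 1/1081 ≈ 0.00092507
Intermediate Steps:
t = -5 (t = -4 - 1 = -5)
V = 10 (V = -2*(-5) = 10)
k(U, o) = 10 + U + o (k(U, o) = (U + o) + 10 = 10 + U + o)
E(b) = b + 2*b² (E(b) = (b² + b²) + b = 2*b² + b = b + 2*b²)
1/E(k(18, 4 - 1*9)) = 1/((10 + 18 + (4 - 1*9))*(1 + 2*(10 + 18 + (4 - 1*9)))) = 1/((10 + 18 + (4 - 9))*(1 + 2*(10 + 18 + (4 - 9)))) = 1/((10 + 18 - 5)*(1 + 2*(10 + 18 - 5))) = 1/(23*(1 + 2*23)) = 1/(23*(1 + 46)) = 1/(23*47) = 1/1081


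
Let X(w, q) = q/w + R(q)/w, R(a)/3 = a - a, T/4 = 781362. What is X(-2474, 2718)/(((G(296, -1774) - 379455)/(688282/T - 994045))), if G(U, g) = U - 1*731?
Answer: -234566062800289/81595711509480 ≈ -2.8747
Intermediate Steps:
T = 3125448 (T = 4*781362 = 3125448)
R(a) = 0 (R(a) = 3*(a - a) = 3*0 = 0)
G(U, g) = -731 + U (G(U, g) = U - 731 = -731 + U)
X(w, q) = q/w (X(w, q) = q/w + 0/w = q/w + 0 = q/w)
X(-2474, 2718)/(((G(296, -1774) - 379455)/(688282/T - 994045))) = (2718/(-2474))/((((-731 + 296) - 379455)/(688282/3125448 - 994045))) = (2718*(-1/2474))/(((-435 - 379455)/(688282*(1/3125448) - 994045))) = -1359/(1237*((-379890/(344141/1562724 - 994045)))) = -1359/(1237*((-379890/(-1553417634439/1562724)))) = -1359/(1237*((-379890*(-1562724/1553417634439)))) = -1359/(1237*593663220360/1553417634439) = -1359/1237*1553417634439/593663220360 = -234566062800289/81595711509480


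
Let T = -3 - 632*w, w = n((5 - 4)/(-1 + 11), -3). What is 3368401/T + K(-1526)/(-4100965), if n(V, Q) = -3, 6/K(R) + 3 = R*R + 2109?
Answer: 16098355371705542636/9047078040482295 ≈ 1779.4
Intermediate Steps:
K(R) = 6/(2106 + R**2) (K(R) = 6/(-3 + (R*R + 2109)) = 6/(-3 + (R**2 + 2109)) = 6/(-3 + (2109 + R**2)) = 6/(2106 + R**2))
w = -3
T = 1893 (T = -3 - 632*(-3) = -3 + 1896 = 1893)
3368401/T + K(-1526)/(-4100965) = 3368401/1893 + (6/(2106 + (-1526)**2))/(-4100965) = 3368401*(1/1893) + (6/(2106 + 2328676))*(-1/4100965) = 3368401/1893 + (6/2330782)*(-1/4100965) = 3368401/1893 + (6*(1/2330782))*(-1/4100965) = 3368401/1893 + (3/1165391)*(-1/4100965) = 3368401/1893 - 3/4779227702315 = 16098355371705542636/9047078040482295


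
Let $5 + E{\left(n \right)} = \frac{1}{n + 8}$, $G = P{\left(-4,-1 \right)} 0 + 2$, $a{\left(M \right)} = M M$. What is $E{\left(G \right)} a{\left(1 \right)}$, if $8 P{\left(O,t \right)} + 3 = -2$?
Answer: $- \frac{49}{10} \approx -4.9$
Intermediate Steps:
$a{\left(M \right)} = M^{2}$
$P{\left(O,t \right)} = - \frac{5}{8}$ ($P{\left(O,t \right)} = - \frac{3}{8} + \frac{1}{8} \left(-2\right) = - \frac{3}{8} - \frac{1}{4} = - \frac{5}{8}$)
$G = 2$ ($G = \left(- \frac{5}{8}\right) 0 + 2 = 0 + 2 = 2$)
$E{\left(n \right)} = -5 + \frac{1}{8 + n}$ ($E{\left(n \right)} = -5 + \frac{1}{n + 8} = -5 + \frac{1}{8 + n}$)
$E{\left(G \right)} a{\left(1 \right)} = \frac{-39 - 10}{8 + 2} \cdot 1^{2} = \frac{-39 - 10}{10} \cdot 1 = \frac{1}{10} \left(-49\right) 1 = \left(- \frac{49}{10}\right) 1 = - \frac{49}{10}$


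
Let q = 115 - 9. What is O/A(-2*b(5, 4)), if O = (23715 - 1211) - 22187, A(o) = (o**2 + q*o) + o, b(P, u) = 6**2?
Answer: -317/2520 ≈ -0.12579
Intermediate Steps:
b(P, u) = 36
q = 106
A(o) = o**2 + 107*o (A(o) = (o**2 + 106*o) + o = o**2 + 107*o)
O = 317 (O = 22504 - 22187 = 317)
O/A(-2*b(5, 4)) = 317/(((-2*36)*(107 - 2*36))) = 317/((-72*(107 - 72))) = 317/((-72*35)) = 317/(-2520) = 317*(-1/2520) = -317/2520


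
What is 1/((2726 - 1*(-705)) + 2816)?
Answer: 1/6247 ≈ 0.00016008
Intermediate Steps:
1/((2726 - 1*(-705)) + 2816) = 1/((2726 + 705) + 2816) = 1/(3431 + 2816) = 1/6247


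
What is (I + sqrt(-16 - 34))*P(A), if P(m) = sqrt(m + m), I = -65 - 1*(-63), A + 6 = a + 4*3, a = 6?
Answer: -4*sqrt(6) + 20*I*sqrt(3) ≈ -9.798 + 34.641*I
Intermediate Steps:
A = 12 (A = -6 + (6 + 4*3) = -6 + (6 + 12) = -6 + 18 = 12)
I = -2 (I = -65 + 63 = -2)
P(m) = sqrt(2)*sqrt(m) (P(m) = sqrt(2*m) = sqrt(2)*sqrt(m))
(I + sqrt(-16 - 34))*P(A) = (-2 + sqrt(-16 - 34))*(sqrt(2)*sqrt(12)) = (-2 + sqrt(-50))*(sqrt(2)*(2*sqrt(3))) = (-2 + 5*I*sqrt(2))*(2*sqrt(6)) = 2*sqrt(6)*(-2 + 5*I*sqrt(2))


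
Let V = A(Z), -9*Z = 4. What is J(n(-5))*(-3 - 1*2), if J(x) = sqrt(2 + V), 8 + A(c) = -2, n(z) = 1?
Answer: -10*I*sqrt(2) ≈ -14.142*I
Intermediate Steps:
Z = -4/9 (Z = -1/9*4 = -4/9 ≈ -0.44444)
A(c) = -10 (A(c) = -8 - 2 = -10)
V = -10
J(x) = 2*I*sqrt(2) (J(x) = sqrt(2 - 10) = sqrt(-8) = 2*I*sqrt(2))
J(n(-5))*(-3 - 1*2) = (2*I*sqrt(2))*(-3 - 1*2) = (2*I*sqrt(2))*(-3 - 2) = (2*I*sqrt(2))*(-5) = -10*I*sqrt(2)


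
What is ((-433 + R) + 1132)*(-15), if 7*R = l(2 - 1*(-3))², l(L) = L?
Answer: -73770/7 ≈ -10539.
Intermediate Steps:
R = 25/7 (R = (2 - 1*(-3))²/7 = (2 + 3)²/7 = (⅐)*5² = (⅐)*25 = 25/7 ≈ 3.5714)
((-433 + R) + 1132)*(-15) = ((-433 + 25/7) + 1132)*(-15) = (-3006/7 + 1132)*(-15) = (4918/7)*(-15) = -73770/7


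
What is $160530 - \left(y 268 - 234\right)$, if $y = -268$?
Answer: $232588$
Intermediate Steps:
$160530 - \left(y 268 - 234\right) = 160530 - \left(\left(-268\right) 268 - 234\right) = 160530 - \left(-71824 - 234\right) = 160530 - -72058 = 160530 + 72058 = 232588$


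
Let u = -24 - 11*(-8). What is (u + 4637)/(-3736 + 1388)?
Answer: -4701/2348 ≈ -2.0021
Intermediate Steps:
u = 64 (u = -24 + 88 = 64)
(u + 4637)/(-3736 + 1388) = (64 + 4637)/(-3736 + 1388) = 4701/(-2348) = 4701*(-1/2348) = -4701/2348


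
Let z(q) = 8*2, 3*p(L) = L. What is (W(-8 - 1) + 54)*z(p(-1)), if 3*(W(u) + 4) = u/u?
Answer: 2416/3 ≈ 805.33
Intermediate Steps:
p(L) = L/3
z(q) = 16
W(u) = -11/3 (W(u) = -4 + (u/u)/3 = -4 + (⅓)*1 = -4 + ⅓ = -11/3)
(W(-8 - 1) + 54)*z(p(-1)) = (-11/3 + 54)*16 = (151/3)*16 = 2416/3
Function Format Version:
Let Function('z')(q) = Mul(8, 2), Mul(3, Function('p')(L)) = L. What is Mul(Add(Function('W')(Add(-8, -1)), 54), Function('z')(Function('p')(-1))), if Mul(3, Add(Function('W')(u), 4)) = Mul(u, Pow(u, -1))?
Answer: Rational(2416, 3) ≈ 805.33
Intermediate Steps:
Function('p')(L) = Mul(Rational(1, 3), L)
Function('z')(q) = 16
Function('W')(u) = Rational(-11, 3) (Function('W')(u) = Add(-4, Mul(Rational(1, 3), Mul(u, Pow(u, -1)))) = Add(-4, Mul(Rational(1, 3), 1)) = Add(-4, Rational(1, 3)) = Rational(-11, 3))
Mul(Add(Function('W')(Add(-8, -1)), 54), Function('z')(Function('p')(-1))) = Mul(Add(Rational(-11, 3), 54), 16) = Mul(Rational(151, 3), 16) = Rational(2416, 3)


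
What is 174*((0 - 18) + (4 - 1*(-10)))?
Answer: -696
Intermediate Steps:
174*((0 - 18) + (4 - 1*(-10))) = 174*(-18 + (4 + 10)) = 174*(-18 + 14) = 174*(-4) = -696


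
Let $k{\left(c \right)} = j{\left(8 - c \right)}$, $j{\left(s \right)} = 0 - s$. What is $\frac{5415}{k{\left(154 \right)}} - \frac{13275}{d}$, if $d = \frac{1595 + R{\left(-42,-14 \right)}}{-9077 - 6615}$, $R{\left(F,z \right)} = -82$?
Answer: $\frac{30421642695}{220898} \approx 1.3772 \cdot 10^{5}$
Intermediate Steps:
$j{\left(s \right)} = - s$
$d = - \frac{1513}{15692}$ ($d = \frac{1595 - 82}{-9077 - 6615} = \frac{1513}{-15692} = 1513 \left(- \frac{1}{15692}\right) = - \frac{1513}{15692} \approx -0.096418$)
$k{\left(c \right)} = -8 + c$ ($k{\left(c \right)} = - (8 - c) = -8 + c$)
$\frac{5415}{k{\left(154 \right)}} - \frac{13275}{d} = \frac{5415}{-8 + 154} - \frac{13275}{- \frac{1513}{15692}} = \frac{5415}{146} - - \frac{208311300}{1513} = 5415 \cdot \frac{1}{146} + \frac{208311300}{1513} = \frac{5415}{146} + \frac{208311300}{1513} = \frac{30421642695}{220898}$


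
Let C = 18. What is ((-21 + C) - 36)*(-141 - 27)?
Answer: 6552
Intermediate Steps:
((-21 + C) - 36)*(-141 - 27) = ((-21 + 18) - 36)*(-141 - 27) = (-3 - 36)*(-168) = -39*(-168) = 6552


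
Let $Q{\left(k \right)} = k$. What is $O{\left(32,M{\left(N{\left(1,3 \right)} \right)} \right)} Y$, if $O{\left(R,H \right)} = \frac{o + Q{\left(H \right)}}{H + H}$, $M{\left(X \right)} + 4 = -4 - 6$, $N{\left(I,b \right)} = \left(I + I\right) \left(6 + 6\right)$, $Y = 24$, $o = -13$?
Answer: $\frac{162}{7} \approx 23.143$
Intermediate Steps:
$N{\left(I,b \right)} = 24 I$ ($N{\left(I,b \right)} = 2 I 12 = 24 I$)
$M{\left(X \right)} = -14$ ($M{\left(X \right)} = -4 - 10 = -14$)
$O{\left(R,H \right)} = \frac{-13 + H}{2 H}$ ($O{\left(R,H \right)} = \frac{-13 + H}{H + H} = \frac{-13 + H}{2 H}$)
$O{\left(32,M{\left(N{\left(1,3 \right)} \right)} \right)} Y = \frac{-13 - 14}{2 \left(-14\right)} 24 = \frac{1}{2} \left(- \frac{1}{14}\right) \left(-27\right) 24 = \frac{27}{28} \cdot 24 = \frac{162}{7}$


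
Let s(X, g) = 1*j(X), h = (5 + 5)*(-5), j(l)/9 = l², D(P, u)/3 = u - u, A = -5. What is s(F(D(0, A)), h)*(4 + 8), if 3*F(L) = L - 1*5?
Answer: 300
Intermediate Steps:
D(P, u) = 0 (D(P, u) = 3*(u - u) = 3*0 = 0)
F(L) = -5/3 + L/3 (F(L) = (L - 1*5)/3 = (L - 5)/3 = (-5 + L)/3 = -5/3 + L/3)
j(l) = 9*l²
h = -50 (h = 10*(-5) = -50)
s(X, g) = 9*X² (s(X, g) = 1*(9*X²) = 9*X²)
s(F(D(0, A)), h)*(4 + 8) = (9*(-5/3 + (⅓)*0)²)*(4 + 8) = (9*(-5/3 + 0)²)*12 = (9*(-5/3)²)*12 = (9*(25/9))*12 = 25*12 = 300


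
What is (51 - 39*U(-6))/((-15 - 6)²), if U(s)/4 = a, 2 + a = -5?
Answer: 127/49 ≈ 2.5918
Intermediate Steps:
a = -7 (a = -2 - 5 = -7)
U(s) = -28 (U(s) = 4*(-7) = -28)
(51 - 39*U(-6))/((-15 - 6)²) = (51 - 39*(-28))/((-15 - 6)²) = (51 + 1092)/((-21)²) = 1143/441 = 1143*(1/441) = 127/49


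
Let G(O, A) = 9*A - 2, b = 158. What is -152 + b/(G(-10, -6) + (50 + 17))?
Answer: -1514/11 ≈ -137.64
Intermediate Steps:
G(O, A) = -2 + 9*A
-152 + b/(G(-10, -6) + (50 + 17)) = -152 + 158/((-2 + 9*(-6)) + (50 + 17)) = -152 + 158/((-2 - 54) + 67) = -152 + 158/(-56 + 67) = -152 + 158/11 = -1514/11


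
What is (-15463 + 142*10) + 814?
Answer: -13229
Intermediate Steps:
(-15463 + 142*10) + 814 = (-15463 + 1420) + 814 = -14043 + 814 = -13229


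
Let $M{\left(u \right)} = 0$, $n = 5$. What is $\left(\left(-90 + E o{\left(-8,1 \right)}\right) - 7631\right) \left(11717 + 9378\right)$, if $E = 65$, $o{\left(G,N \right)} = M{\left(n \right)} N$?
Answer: $-162874495$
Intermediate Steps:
$o{\left(G,N \right)} = 0$ ($o{\left(G,N \right)} = 0 N = 0$)
$\left(\left(-90 + E o{\left(-8,1 \right)}\right) - 7631\right) \left(11717 + 9378\right) = \left(\left(-90 + 65 \cdot 0\right) - 7631\right) \left(11717 + 9378\right) = \left(\left(-90 + 0\right) - 7631\right) 21095 = \left(-90 - 7631\right) 21095 = \left(-7721\right) 21095 = -162874495$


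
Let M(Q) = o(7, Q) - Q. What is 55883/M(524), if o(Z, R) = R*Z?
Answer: 55883/3144 ≈ 17.774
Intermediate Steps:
M(Q) = 6*Q (M(Q) = Q*7 - Q = 7*Q - Q = 6*Q)
55883/M(524) = 55883/((6*524)) = 55883/3144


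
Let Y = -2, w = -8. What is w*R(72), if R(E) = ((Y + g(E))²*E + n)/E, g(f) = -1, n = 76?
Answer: -724/9 ≈ -80.444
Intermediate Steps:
R(E) = (76 + 9*E)/E (R(E) = ((-2 - 1)²*E + 76)/E = ((-3)²*E + 76)/E = (9*E + 76)/E = (76 + 9*E)/E)
w*R(72) = -8*(9 + 76/72) = -8*(9 + 76*(1/72)) = -8*(9 + 19/18) = -8*181/18 = -724/9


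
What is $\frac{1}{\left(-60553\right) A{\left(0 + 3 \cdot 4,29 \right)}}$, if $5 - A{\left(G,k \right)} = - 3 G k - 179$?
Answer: $- \frac{1}{74359084} \approx -1.3448 \cdot 10^{-8}$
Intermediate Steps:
$A{\left(G,k \right)} = 184 + 3 G k$ ($A{\left(G,k \right)} = 5 - \left(- 3 G k - 179\right) = 5 - \left(-179 - 3 G k\right) = 5 + \left(179 + 3 G k\right) = 184 + 3 G k$)
$\frac{1}{\left(-60553\right) A{\left(0 + 3 \cdot 4,29 \right)}} = \frac{1}{\left(-60553\right) \left(184 + 3 \left(0 + 3 \cdot 4\right) 29\right)} = - \frac{1}{60553 \left(184 + 3 \left(0 + 12\right) 29\right)} = - \frac{1}{60553 \left(184 + 3 \cdot 12 \cdot 29\right)} = - \frac{1}{60553 \left(184 + 1044\right)} = - \frac{1}{60553 \cdot 1228} = \left(- \frac{1}{60553}\right) \frac{1}{1228} = - \frac{1}{74359084}$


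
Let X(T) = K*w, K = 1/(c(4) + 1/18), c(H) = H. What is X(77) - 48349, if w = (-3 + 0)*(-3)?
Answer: -3529315/73 ≈ -48347.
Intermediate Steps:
w = 9 (w = -3*(-3) = 9)
K = 18/73 (K = 1/(4 + 1/18) = 1/(73/18) = 18/73 ≈ 0.24658)
X(T) = 162/73 (X(T) = (18/73)*9 = 162/73)
X(77) - 48349 = 162/73 - 48349 = -3529315/73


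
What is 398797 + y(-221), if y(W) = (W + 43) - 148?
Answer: 398471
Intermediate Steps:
y(W) = -105 + W (y(W) = (43 + W) - 148 = -105 + W)
398797 + y(-221) = 398797 + (-105 - 221) = 398797 - 326 = 398471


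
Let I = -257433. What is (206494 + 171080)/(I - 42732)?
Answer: -125858/100055 ≈ -1.2579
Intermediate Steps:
(206494 + 171080)/(I - 42732) = (206494 + 171080)/(-257433 - 42732) = 377574/(-300165) = 377574*(-1/300165) = -125858/100055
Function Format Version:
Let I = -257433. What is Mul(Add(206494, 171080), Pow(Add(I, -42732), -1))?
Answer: Rational(-125858, 100055) ≈ -1.2579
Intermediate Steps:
Mul(Add(206494, 171080), Pow(Add(I, -42732), -1)) = Mul(Add(206494, 171080), Pow(Add(-257433, -42732), -1)) = Mul(377574, Pow(-300165, -1)) = Mul(377574, Rational(-1, 300165)) = Rational(-125858, 100055)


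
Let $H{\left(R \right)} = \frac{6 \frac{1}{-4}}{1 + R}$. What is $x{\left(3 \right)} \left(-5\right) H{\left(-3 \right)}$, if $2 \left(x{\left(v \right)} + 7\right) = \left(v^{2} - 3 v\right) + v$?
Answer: $\frac{165}{8} \approx 20.625$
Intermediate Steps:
$x{\left(v \right)} = -7 + \frac{v^{2}}{2} - v$ ($x{\left(v \right)} = -7 + \frac{\left(v^{2} - 3 v\right) + v}{2} = -7 + \frac{v^{2} - 2 v}{2} = -7 + \left(\frac{v^{2}}{2} - v\right) = -7 + \frac{v^{2}}{2} - v$)
$H{\left(R \right)} = - \frac{3}{2 \left(1 + R\right)}$ ($H{\left(R \right)} = \frac{6 \left(- \frac{1}{4}\right)}{1 + R} = - \frac{3}{2 \left(1 + R\right)}$)
$x{\left(3 \right)} \left(-5\right) H{\left(-3 \right)} = \left(-7 + \frac{3^{2}}{2} - 3\right) \left(-5\right) \left(- \frac{3}{2 + 2 \left(-3\right)}\right) = \left(-7 + \frac{1}{2} \cdot 9 - 3\right) \left(-5\right) \left(- \frac{3}{2 - 6}\right) = \left(-7 + \frac{9}{2} - 3\right) \left(-5\right) \left(- \frac{3}{-4}\right) = \left(- \frac{11}{2}\right) \left(-5\right) \left(\left(-3\right) \left(- \frac{1}{4}\right)\right) = \frac{55}{2} \cdot \frac{3}{4} = \frac{165}{8}$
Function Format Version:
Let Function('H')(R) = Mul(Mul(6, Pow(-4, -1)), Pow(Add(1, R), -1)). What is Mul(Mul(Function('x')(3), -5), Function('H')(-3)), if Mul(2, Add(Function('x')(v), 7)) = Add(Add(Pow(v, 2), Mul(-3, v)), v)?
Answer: Rational(165, 8) ≈ 20.625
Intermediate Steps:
Function('x')(v) = Add(-7, Mul(Rational(1, 2), Pow(v, 2)), Mul(-1, v)) (Function('x')(v) = Add(-7, Mul(Rational(1, 2), Add(Add(Pow(v, 2), Mul(-3, v)), v))) = Add(-7, Mul(Rational(1, 2), Add(Pow(v, 2), Mul(-2, v)))) = Add(-7, Add(Mul(Rational(1, 2), Pow(v, 2)), Mul(-1, v))) = Add(-7, Mul(Rational(1, 2), Pow(v, 2)), Mul(-1, v)))
Function('H')(R) = Mul(Rational(-3, 2), Pow(Add(1, R), -1)) (Function('H')(R) = Mul(Mul(6, Rational(-1, 4)), Pow(Add(1, R), -1)) = Mul(Rational(-3, 2), Pow(Add(1, R), -1)))
Mul(Mul(Function('x')(3), -5), Function('H')(-3)) = Mul(Mul(Add(-7, Mul(Rational(1, 2), Pow(3, 2)), Mul(-1, 3)), -5), Mul(-3, Pow(Add(2, Mul(2, -3)), -1))) = Mul(Mul(Add(-7, Mul(Rational(1, 2), 9), -3), -5), Mul(-3, Pow(Add(2, -6), -1))) = Mul(Mul(Add(-7, Rational(9, 2), -3), -5), Mul(-3, Pow(-4, -1))) = Mul(Mul(Rational(-11, 2), -5), Mul(-3, Rational(-1, 4))) = Mul(Rational(55, 2), Rational(3, 4)) = Rational(165, 8)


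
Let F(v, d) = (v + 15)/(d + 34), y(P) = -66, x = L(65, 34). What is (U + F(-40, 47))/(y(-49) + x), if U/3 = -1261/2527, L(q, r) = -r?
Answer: 184799/10234350 ≈ 0.018057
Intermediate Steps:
x = -34 (x = -1*34 = -34)
F(v, d) = (15 + v)/(34 + d)
U = -3783/2527 (U = 3*(-1261/2527) = -3783/2527 ≈ -1.4970)
(U + F(-40, 47))/(y(-49) + x) = (-3783/2527 + (15 - 40)/(34 + 47))/(-66 - 34) = (-3783/2527 - 25/81)/(-100) = (-3783/2527 + (1/81)*(-25))*(-1/100) = (-3783/2527 - 25/81)*(-1/100) = -369598/204687*(-1/100) = 184799/10234350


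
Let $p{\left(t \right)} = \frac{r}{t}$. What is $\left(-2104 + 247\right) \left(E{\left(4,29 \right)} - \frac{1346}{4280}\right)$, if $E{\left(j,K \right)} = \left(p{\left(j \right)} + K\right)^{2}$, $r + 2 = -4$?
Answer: $- \frac{1502036307}{1070} \approx -1.4038 \cdot 10^{6}$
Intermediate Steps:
$r = -6$ ($r = -2 - 4 = -6$)
$p{\left(t \right)} = - \frac{6}{t}$
$E{\left(j,K \right)} = \left(K - \frac{6}{j}\right)^{2}$ ($E{\left(j,K \right)} = \left(- \frac{6}{j} + K\right)^{2} = \left(K - \frac{6}{j}\right)^{2}$)
$\left(-2104 + 247\right) \left(E{\left(4,29 \right)} - \frac{1346}{4280}\right) = \left(-2104 + 247\right) \left(\frac{\left(-6 + 29 \cdot 4\right)^{2}}{16} - \frac{1346}{4280}\right) = - 1857 \left(\frac{\left(-6 + 116\right)^{2}}{16} - \frac{673}{2140}\right) = - 1857 \left(\frac{110^{2}}{16} - \frac{673}{2140}\right) = - 1857 \left(\frac{1}{16} \cdot 12100 - \frac{673}{2140}\right) = - 1857 \left(\frac{3025}{4} - \frac{673}{2140}\right) = \left(-1857\right) \frac{808851}{1070} = - \frac{1502036307}{1070}$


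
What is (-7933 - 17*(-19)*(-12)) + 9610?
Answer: -2199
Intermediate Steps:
(-7933 - 17*(-19)*(-12)) + 9610 = (-7933 + 323*(-12)) + 9610 = (-7933 - 3876) + 9610 = -11809 + 9610 = -2199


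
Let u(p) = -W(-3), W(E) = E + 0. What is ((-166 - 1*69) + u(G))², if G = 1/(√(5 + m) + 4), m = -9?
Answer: 53824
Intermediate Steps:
W(E) = E
G = (4 - 2*I)/20 (G = 1/(√(5 - 9) + 4) = 1/(√(-4) + 4) = 1/(2*I + 4) = 1/(4 + 2*I) = (4 - 2*I)/20 ≈ 0.2 - 0.1*I)
u(p) = 3 (u(p) = -1*(-3) = 3)
((-166 - 1*69) + u(G))² = ((-166 - 1*69) + 3)² = ((-166 - 69) + 3)² = (-235 + 3)² = (-232)² = 53824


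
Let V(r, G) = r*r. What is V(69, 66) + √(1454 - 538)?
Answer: 4761 + 2*√229 ≈ 4791.3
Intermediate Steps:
V(r, G) = r²
V(69, 66) + √(1454 - 538) = 69² + √(1454 - 538) = 4761 + √916 = 4761 + 2*√229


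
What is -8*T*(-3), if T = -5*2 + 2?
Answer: -192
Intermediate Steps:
T = -8 (T = -10 + 2 = -8)
-8*T*(-3) = -8*(-8)*(-3) = 64*(-3) = -192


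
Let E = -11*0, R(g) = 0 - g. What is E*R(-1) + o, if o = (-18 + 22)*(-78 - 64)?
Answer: -568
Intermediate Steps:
R(g) = -g
o = -568 (o = 4*(-142) = -568)
E = 0
E*R(-1) + o = 0*(-1*(-1)) - 568 = 0*1 - 568 = 0 - 568 = -568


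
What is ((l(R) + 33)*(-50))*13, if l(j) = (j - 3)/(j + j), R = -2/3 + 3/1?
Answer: -149500/7 ≈ -21357.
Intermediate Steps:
R = 7/3 (R = -2*⅓ + 3*1 = -⅔ + 3 = 7/3 ≈ 2.3333)
l(j) = (-3 + j)/(2*j) (l(j) = (-3 + j)/((2*j)) = (-3 + j)*(1/(2*j)) = (-3 + j)/(2*j))
((l(R) + 33)*(-50))*13 = (((-3 + 7/3)/(2*(7/3)) + 33)*(-50))*13 = (((½)*(3/7)*(-⅔) + 33)*(-50))*13 = ((-⅐ + 33)*(-50))*13 = ((230/7)*(-50))*13 = -11500/7*13 = -149500/7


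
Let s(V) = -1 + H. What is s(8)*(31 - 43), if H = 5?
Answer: -48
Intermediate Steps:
s(V) = 4 (s(V) = -1 + 5 = 4)
s(8)*(31 - 43) = 4*(31 - 43) = 4*(-12) = -48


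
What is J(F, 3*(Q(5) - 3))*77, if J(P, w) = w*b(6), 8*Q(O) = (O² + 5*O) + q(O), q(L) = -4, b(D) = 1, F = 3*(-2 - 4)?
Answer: 2541/4 ≈ 635.25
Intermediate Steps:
F = -18 (F = 3*(-6) = -18)
Q(O) = -½ + O²/8 + 5*O/8 (Q(O) = ((O² + 5*O) - 4)/8 = (-4 + O² + 5*O)/8 = -½ + O²/8 + 5*O/8)
J(P, w) = w (J(P, w) = w*1 = w)
J(F, 3*(Q(5) - 3))*77 = (3*((-½ + (⅛)*5² + (5/8)*5) - 3))*77 = (3*((-½ + (⅛)*25 + 25/8) - 3))*77 = (3*((-½ + 25/8 + 25/8) - 3))*77 = (3*(23/4 - 3))*77 = (3*(11/4))*77 = (33/4)*77 = 2541/4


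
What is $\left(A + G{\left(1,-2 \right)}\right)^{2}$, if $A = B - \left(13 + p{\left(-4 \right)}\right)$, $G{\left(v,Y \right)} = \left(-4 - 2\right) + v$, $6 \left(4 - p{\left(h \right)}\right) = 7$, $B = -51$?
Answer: $\frac{185761}{36} \approx 5160.0$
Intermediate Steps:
$p{\left(h \right)} = \frac{17}{6}$ ($p{\left(h \right)} = 4 - \frac{7}{6} = \frac{17}{6}$)
$G{\left(v,Y \right)} = -6 + v$
$A = - \frac{401}{6}$ ($A = -51 - \left(13 + \frac{17}{6}\right) = -51 - \frac{95}{6} = - \frac{401}{6} \approx -66.833$)
$\left(A + G{\left(1,-2 \right)}\right)^{2} = \left(- \frac{401}{6} + \left(-6 + 1\right)\right)^{2} = \left(- \frac{401}{6} - 5\right)^{2} = \left(- \frac{431}{6}\right)^{2} = \frac{185761}{36}$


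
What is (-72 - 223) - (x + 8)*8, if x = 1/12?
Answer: -1079/3 ≈ -359.67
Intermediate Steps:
x = 1/12 ≈ 0.083333
(-72 - 223) - (x + 8)*8 = (-72 - 223) - (1/12 + 8)*8 = -295 - 97*8/12 = -295 - 1*194/3 = -295 - 194/3 = -1079/3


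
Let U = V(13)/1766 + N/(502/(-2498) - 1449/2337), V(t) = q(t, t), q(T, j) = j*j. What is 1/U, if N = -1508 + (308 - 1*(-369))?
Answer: 705336868/714007347845 ≈ 0.00098786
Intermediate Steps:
q(T, j) = j²
V(t) = t²
N = -831 (N = -1508 + (308 + 369) = -1508 + 677 = -831)
U = 714007347845/705336868 (U = 13²/1766 - 831/(502/(-2498) - 1449/2337) = 169*(1/1766) - 831/(502*(-1/2498) - 1449*1/2337) = 169/1766 - 831/(-251/1249 - 483/779) = 169/1766 - 831/(-798796/972971) = 169/1766 - 831*(-972971/798796) = 169/1766 + 808538901/798796 = 714007347845/705336868 ≈ 1012.3)
1/U = 1/(714007347845/705336868) = 705336868/714007347845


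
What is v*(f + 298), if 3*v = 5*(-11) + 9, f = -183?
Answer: -5290/3 ≈ -1763.3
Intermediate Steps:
v = -46/3 (v = (5*(-11) + 9)/3 = (-55 + 9)/3 = (1/3)*(-46) = -46/3 ≈ -15.333)
v*(f + 298) = -46*(-183 + 298)/3 = -46/3*115 = -5290/3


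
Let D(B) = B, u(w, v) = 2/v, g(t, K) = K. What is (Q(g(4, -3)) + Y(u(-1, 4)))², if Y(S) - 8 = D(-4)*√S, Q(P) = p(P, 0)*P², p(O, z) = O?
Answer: 369 + 76*√2 ≈ 476.48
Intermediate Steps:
Q(P) = P³ (Q(P) = P*P² = P³)
Y(S) = 8 - 4*√S
(Q(g(4, -3)) + Y(u(-1, 4)))² = ((-3)³ + (8 - 4*√2/2))² = (-27 + (8 - 4*√2/2))² = (-27 + (8 - 2*√2))² = (-19 - 2*√2)²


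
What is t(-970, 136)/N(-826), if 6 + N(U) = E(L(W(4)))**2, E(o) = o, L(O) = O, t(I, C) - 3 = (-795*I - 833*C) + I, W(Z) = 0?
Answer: -218965/2 ≈ -1.0948e+5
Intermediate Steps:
t(I, C) = 3 - 833*C - 794*I (t(I, C) = 3 + ((-795*I - 833*C) + I) = 3 + ((-833*C - 795*I) + I) = 3 + (-833*C - 794*I) = 3 - 833*C - 794*I)
N(U) = -6 (N(U) = -6 + 0**2 = -6 + 0 = -6)
t(-970, 136)/N(-826) = (3 - 833*136 - 794*(-970))/(-6) = (3 - 113288 + 770180)*(-1/6) = 656895*(-1/6) = -218965/2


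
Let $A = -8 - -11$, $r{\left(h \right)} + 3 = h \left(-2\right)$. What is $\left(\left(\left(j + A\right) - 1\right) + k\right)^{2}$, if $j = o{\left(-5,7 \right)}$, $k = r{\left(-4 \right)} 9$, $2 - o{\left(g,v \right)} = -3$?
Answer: $2704$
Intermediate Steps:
$r{\left(h \right)} = -3 - 2 h$ ($r{\left(h \right)} = -3 + h \left(-2\right) = -3 - 2 h$)
$o{\left(g,v \right)} = 5$ ($o{\left(g,v \right)} = 2 - -3 = 2 + 3 = 5$)
$k = 45$ ($k = \left(-3 - -8\right) 9 = \left(-3 + 8\right) 9 = 5 \cdot 9 = 45$)
$A = 3$ ($A = -8 + 11 = 3$)
$j = 5$
$\left(\left(\left(j + A\right) - 1\right) + k\right)^{2} = \left(\left(\left(5 + 3\right) - 1\right) + 45\right)^{2} = \left(\left(8 - 1\right) + 45\right)^{2} = \left(7 + 45\right)^{2} = 52^{2} = 2704$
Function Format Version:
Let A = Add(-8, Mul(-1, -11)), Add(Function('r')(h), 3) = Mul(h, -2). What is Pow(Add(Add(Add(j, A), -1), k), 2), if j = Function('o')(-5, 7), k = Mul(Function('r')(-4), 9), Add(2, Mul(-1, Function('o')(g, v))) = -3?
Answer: 2704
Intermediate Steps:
Function('r')(h) = Add(-3, Mul(-2, h)) (Function('r')(h) = Add(-3, Mul(h, -2)) = Add(-3, Mul(-2, h)))
Function('o')(g, v) = 5 (Function('o')(g, v) = Add(2, Mul(-1, -3)) = Add(2, 3) = 5)
k = 45 (k = Mul(Add(-3, Mul(-2, -4)), 9) = Mul(Add(-3, 8), 9) = Mul(5, 9) = 45)
A = 3 (A = Add(-8, 11) = 3)
j = 5
Pow(Add(Add(Add(j, A), -1), k), 2) = Pow(Add(Add(Add(5, 3), -1), 45), 2) = Pow(Add(Add(8, -1), 45), 2) = Pow(Add(7, 45), 2) = Pow(52, 2) = 2704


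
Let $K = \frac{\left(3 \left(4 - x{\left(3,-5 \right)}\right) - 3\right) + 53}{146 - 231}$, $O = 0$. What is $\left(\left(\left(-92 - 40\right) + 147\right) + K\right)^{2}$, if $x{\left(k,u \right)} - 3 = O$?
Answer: $\frac{1493284}{7225} \approx 206.68$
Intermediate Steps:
$x{\left(k,u \right)} = 3$ ($x{\left(k,u \right)} = 3 + 0 = 3$)
$K = - \frac{53}{85}$ ($K = \frac{\left(3 \left(4 - 3\right) - 3\right) + 53}{146 - 231} = \frac{\left(3 \left(4 - 3\right) - 3\right) + 53}{-85} = \left(\left(3 \cdot 1 - 3\right) + 53\right) \left(- \frac{1}{85}\right) = \left(\left(3 - 3\right) + 53\right) \left(- \frac{1}{85}\right) = \left(0 + 53\right) \left(- \frac{1}{85}\right) = 53 \left(- \frac{1}{85}\right) = - \frac{53}{85} \approx -0.62353$)
$\left(\left(\left(-92 - 40\right) + 147\right) + K\right)^{2} = \left(\left(\left(-92 - 40\right) + 147\right) - \frac{53}{85}\right)^{2} = \left(\left(-132 + 147\right) - \frac{53}{85}\right)^{2} = \left(15 - \frac{53}{85}\right)^{2} = \left(\frac{1222}{85}\right)^{2} = \frac{1493284}{7225}$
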